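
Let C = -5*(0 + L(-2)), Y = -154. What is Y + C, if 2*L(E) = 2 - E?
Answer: -164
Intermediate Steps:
L(E) = 1 - E/2 (L(E) = (2 - E)/2 = 1 - E/2)
C = -10 (C = -5*(0 + (1 - 1/2*(-2))) = -5*(0 + (1 + 1)) = -5*(0 + 2) = -5*2 = -10)
Y + C = -154 - 10 = -164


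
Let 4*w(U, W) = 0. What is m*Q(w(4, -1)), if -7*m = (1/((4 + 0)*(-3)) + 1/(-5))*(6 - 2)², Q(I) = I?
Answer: 0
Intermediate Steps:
w(U, W) = 0 (w(U, W) = (¼)*0 = 0)
m = 68/105 (m = -(1/((4 + 0)*(-3)) + 1/(-5))*(6 - 2)²/7 = -(-⅓/4 + 1*(-⅕))*4²/7 = -((¼)*(-⅓) - ⅕)*16/7 = -(-1/12 - ⅕)*16/7 = -(-17)*16/420 = -⅐*(-68/15) = 68/105 ≈ 0.64762)
m*Q(w(4, -1)) = (68/105)*0 = 0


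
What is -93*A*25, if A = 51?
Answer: -118575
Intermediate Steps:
-93*A*25 = -93*51*25 = -4743*25 = -118575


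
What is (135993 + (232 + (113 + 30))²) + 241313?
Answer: 517931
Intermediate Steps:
(135993 + (232 + (113 + 30))²) + 241313 = (135993 + (232 + 143)²) + 241313 = (135993 + 375²) + 241313 = (135993 + 140625) + 241313 = 276618 + 241313 = 517931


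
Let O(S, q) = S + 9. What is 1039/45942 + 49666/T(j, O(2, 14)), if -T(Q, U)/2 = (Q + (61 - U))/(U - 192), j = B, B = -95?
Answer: -68832938137/689130 ≈ -99884.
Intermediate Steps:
O(S, q) = 9 + S
j = -95
T(Q, U) = -2*(61 + Q - U)/(-192 + U) (T(Q, U) = -2*(Q + (61 - U))/(U - 192) = -2*(61 + Q - U)/(-192 + U))
1039/45942 + 49666/T(j, O(2, 14)) = 1039/45942 + 49666/((2*(-61 + (9 + 2) - 1*(-95))/(-192 + (9 + 2)))) = 1039*(1/45942) + 49666/((2*(-61 + 11 + 95)/(-192 + 11))) = 1039/45942 + 49666/((2*45/(-181))) = 1039/45942 + 49666/((2*(-1/181)*45)) = 1039/45942 + 49666/(-90/181) = 1039/45942 + 49666*(-181/90) = 1039/45942 - 4494773/45 = -68832938137/689130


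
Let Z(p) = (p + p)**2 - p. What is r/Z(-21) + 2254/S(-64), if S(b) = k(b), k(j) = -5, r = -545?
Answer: -805223/1785 ≈ -451.11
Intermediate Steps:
S(b) = -5
Z(p) = -p + 4*p**2 (Z(p) = (2*p)**2 - p = 4*p**2 - p = -p + 4*p**2)
r/Z(-21) + 2254/S(-64) = -545*(-1/(21*(-1 + 4*(-21)))) + 2254/(-5) = -545*(-1/(21*(-1 - 84))) + 2254*(-1/5) = -545/((-21*(-85))) - 2254/5 = -545/1785 - 2254/5 = -545*1/1785 - 2254/5 = -109/357 - 2254/5 = -805223/1785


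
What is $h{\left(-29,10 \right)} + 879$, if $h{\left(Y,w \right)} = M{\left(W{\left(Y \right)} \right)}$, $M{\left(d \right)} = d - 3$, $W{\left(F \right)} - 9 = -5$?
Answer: $880$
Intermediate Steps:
$W{\left(F \right)} = 4$ ($W{\left(F \right)} = 9 - 5 = 4$)
$M{\left(d \right)} = -3 + d$
$h{\left(Y,w \right)} = 1$ ($h{\left(Y,w \right)} = -3 + 4 = 1$)
$h{\left(-29,10 \right)} + 879 = 1 + 879 = 880$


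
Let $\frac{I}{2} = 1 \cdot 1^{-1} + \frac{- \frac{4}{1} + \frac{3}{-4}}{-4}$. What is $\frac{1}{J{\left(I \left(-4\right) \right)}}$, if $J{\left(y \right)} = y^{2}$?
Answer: $\frac{4}{1225} \approx 0.0032653$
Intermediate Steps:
$I = \frac{35}{8}$ ($I = 2 \left(1 \cdot 1^{-1} + \frac{- \frac{4}{1} + \frac{3}{-4}}{-4}\right) = 2 \left(1 \cdot 1 + \left(\left(-4\right) 1 + 3 \left(- \frac{1}{4}\right)\right) \left(- \frac{1}{4}\right)\right) = 2 \left(1 + \left(-4 - \frac{3}{4}\right) \left(- \frac{1}{4}\right)\right) = 2 \left(1 - - \frac{19}{16}\right) = 2 \left(1 + \frac{19}{16}\right) = 2 \cdot \frac{35}{16} = \frac{35}{8} \approx 4.375$)
$\frac{1}{J{\left(I \left(-4\right) \right)}} = \frac{1}{\left(\frac{35}{8} \left(-4\right)\right)^{2}} = \frac{1}{\left(- \frac{35}{2}\right)^{2}} = \frac{1}{\frac{1225}{4}} = \frac{4}{1225}$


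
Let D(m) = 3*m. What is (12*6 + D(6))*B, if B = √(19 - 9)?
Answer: 90*√10 ≈ 284.60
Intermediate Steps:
B = √10 ≈ 3.1623
(12*6 + D(6))*B = (12*6 + 3*6)*√10 = (72 + 18)*√10 = 90*√10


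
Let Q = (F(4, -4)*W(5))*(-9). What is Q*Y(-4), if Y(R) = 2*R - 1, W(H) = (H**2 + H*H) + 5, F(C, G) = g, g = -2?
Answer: -8910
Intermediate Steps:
F(C, G) = -2
W(H) = 5 + 2*H**2 (W(H) = (H**2 + H**2) + 5 = 2*H**2 + 5 = 5 + 2*H**2)
Q = 990 (Q = -2*(5 + 2*5**2)*(-9) = -2*(5 + 2*25)*(-9) = -2*(5 + 50)*(-9) = -2*55*(-9) = -110*(-9) = 990)
Y(R) = -1 + 2*R
Q*Y(-4) = 990*(-1 + 2*(-4)) = 990*(-1 - 8) = 990*(-9) = -8910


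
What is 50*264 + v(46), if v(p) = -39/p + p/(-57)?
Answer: 34606061/2622 ≈ 13198.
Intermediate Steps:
v(p) = -39/p - p/57 (v(p) = -39/p + p*(-1/57) = -39/p - p/57)
50*264 + v(46) = 50*264 + (-39/46 - 1/57*46) = 13200 + (-39*1/46 - 46/57) = 13200 + (-39/46 - 46/57) = 13200 - 4339/2622 = 34606061/2622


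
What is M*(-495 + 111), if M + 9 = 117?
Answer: -41472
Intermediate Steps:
M = 108 (M = -9 + 117 = 108)
M*(-495 + 111) = 108*(-495 + 111) = 108*(-384) = -41472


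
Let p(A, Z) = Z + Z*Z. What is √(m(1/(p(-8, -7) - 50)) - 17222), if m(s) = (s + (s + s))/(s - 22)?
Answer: I*√59949723/59 ≈ 131.23*I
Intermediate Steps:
p(A, Z) = Z + Z²
m(s) = 3*s/(-22 + s) (m(s) = (s + 2*s)/(-22 + s) = (3*s)/(-22 + s) = 3*s/(-22 + s))
√(m(1/(p(-8, -7) - 50)) - 17222) = √(3/((-7*(1 - 7) - 50)*(-22 + 1/(-7*(1 - 7) - 50))) - 17222) = √(3/((-7*(-6) - 50)*(-22 + 1/(-7*(-6) - 50))) - 17222) = √(3/((42 - 50)*(-22 + 1/(42 - 50))) - 17222) = √(3/(-8*(-22 + 1/(-8))) - 17222) = √(3*(-⅛)/(-22 - ⅛) - 17222) = √(3*(-⅛)/(-177/8) - 17222) = √(3*(-⅛)*(-8/177) - 17222) = √(1/59 - 17222) = √(-1016097/59) = I*√59949723/59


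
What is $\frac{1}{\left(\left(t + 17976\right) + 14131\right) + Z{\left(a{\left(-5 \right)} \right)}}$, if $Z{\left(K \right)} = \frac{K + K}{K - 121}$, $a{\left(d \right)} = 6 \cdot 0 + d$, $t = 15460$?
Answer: $\frac{63}{2996726} \approx 2.1023 \cdot 10^{-5}$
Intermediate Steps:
$a{\left(d \right)} = d$ ($a{\left(d \right)} = 0 + d = d$)
$Z{\left(K \right)} = \frac{2 K}{-121 + K}$
$\frac{1}{\left(\left(t + 17976\right) + 14131\right) + Z{\left(a{\left(-5 \right)} \right)}} = \frac{1}{\left(\left(15460 + 17976\right) + 14131\right) + 2 \left(-5\right) \frac{1}{-121 - 5}} = \frac{1}{\left(33436 + 14131\right) + 2 \left(-5\right) \frac{1}{-126}} = \frac{1}{47567 + 2 \left(-5\right) \left(- \frac{1}{126}\right)} = \frac{1}{47567 + \frac{5}{63}} = \frac{1}{\frac{2996726}{63}} = \frac{63}{2996726}$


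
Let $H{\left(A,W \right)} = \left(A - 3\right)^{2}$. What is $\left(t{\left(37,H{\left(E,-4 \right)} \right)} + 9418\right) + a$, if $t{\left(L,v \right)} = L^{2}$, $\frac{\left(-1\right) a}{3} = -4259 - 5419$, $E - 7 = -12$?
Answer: $39821$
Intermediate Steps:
$E = -5$ ($E = 7 - 12 = -5$)
$H{\left(A,W \right)} = \left(-3 + A\right)^{2}$
$a = 29034$ ($a = - 3 \left(-4259 - 5419\right) = \left(-3\right) \left(-9678\right) = 29034$)
$\left(t{\left(37,H{\left(E,-4 \right)} \right)} + 9418\right) + a = \left(37^{2} + 9418\right) + 29034 = \left(1369 + 9418\right) + 29034 = 10787 + 29034 = 39821$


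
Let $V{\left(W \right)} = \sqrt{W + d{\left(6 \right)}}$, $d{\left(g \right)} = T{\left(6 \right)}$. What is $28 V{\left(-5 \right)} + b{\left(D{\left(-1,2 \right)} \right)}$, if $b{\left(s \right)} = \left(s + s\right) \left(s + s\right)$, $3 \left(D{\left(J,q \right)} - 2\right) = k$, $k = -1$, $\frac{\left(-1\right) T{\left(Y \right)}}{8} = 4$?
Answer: $\frac{100}{9} + 28 i \sqrt{37} \approx 11.111 + 170.32 i$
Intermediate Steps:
$T{\left(Y \right)} = -32$ ($T{\left(Y \right)} = \left(-8\right) 4 = -32$)
$d{\left(g \right)} = -32$
$D{\left(J,q \right)} = \frac{5}{3}$ ($D{\left(J,q \right)} = 2 + \frac{1}{3} \left(-1\right) = 2 - \frac{1}{3} = \frac{5}{3}$)
$b{\left(s \right)} = 4 s^{2}$ ($b{\left(s \right)} = 2 s 2 s = 4 s^{2}$)
$V{\left(W \right)} = \sqrt{-32 + W}$ ($V{\left(W \right)} = \sqrt{W - 32} = \sqrt{-32 + W}$)
$28 V{\left(-5 \right)} + b{\left(D{\left(-1,2 \right)} \right)} = 28 \sqrt{-32 - 5} + 4 \left(\frac{5}{3}\right)^{2} = 28 \sqrt{-37} + 4 \cdot \frac{25}{9} = 28 i \sqrt{37} + \frac{100}{9} = \frac{100}{9} + 28 i \sqrt{37}$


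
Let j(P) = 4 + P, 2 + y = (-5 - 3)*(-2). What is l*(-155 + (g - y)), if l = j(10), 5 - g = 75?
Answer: -3346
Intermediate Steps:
y = 14 (y = -2 + (-5 - 3)*(-2) = -2 - 8*(-2) = -2 + 16 = 14)
g = -70 (g = 5 - 1*75 = 5 - 75 = -70)
l = 14 (l = 4 + 10 = 14)
l*(-155 + (g - y)) = 14*(-155 + (-70 - 1*14)) = 14*(-155 + (-70 - 14)) = 14*(-155 - 84) = 14*(-239) = -3346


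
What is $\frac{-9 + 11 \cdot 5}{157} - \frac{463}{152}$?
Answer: $- \frac{65699}{23864} \approx -2.7531$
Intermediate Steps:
$\frac{-9 + 11 \cdot 5}{157} - \frac{463}{152} = \left(-9 + 55\right) \frac{1}{157} - \frac{463}{152} = 46 \cdot \frac{1}{157} - \frac{463}{152} = \frac{46}{157} - \frac{463}{152} = - \frac{65699}{23864}$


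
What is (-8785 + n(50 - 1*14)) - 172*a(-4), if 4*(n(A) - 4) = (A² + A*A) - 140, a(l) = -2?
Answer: -7824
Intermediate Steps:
n(A) = -31 + A²/2 (n(A) = 4 + ((A² + A*A) - 140)/4 = 4 + ((A² + A²) - 140)/4 = 4 + (2*A² - 140)/4 = 4 + (-140 + 2*A²)/4 = 4 + (-35 + A²/2) = -31 + A²/2)
(-8785 + n(50 - 1*14)) - 172*a(-4) = (-8785 + (-31 + (50 - 1*14)²/2)) - 172*(-2) = (-8785 + (-31 + (50 - 14)²/2)) + 344 = (-8785 + (-31 + (½)*36²)) + 344 = (-8785 + (-31 + (½)*1296)) + 344 = (-8785 + (-31 + 648)) + 344 = (-8785 + 617) + 344 = -8168 + 344 = -7824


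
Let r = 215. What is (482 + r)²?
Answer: 485809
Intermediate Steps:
(482 + r)² = (482 + 215)² = 697² = 485809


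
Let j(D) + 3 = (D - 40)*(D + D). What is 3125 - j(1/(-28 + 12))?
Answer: 399743/128 ≈ 3123.0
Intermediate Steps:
j(D) = -3 + 2*D*(-40 + D) (j(D) = -3 + (D - 40)*(D + D) = -3 + (-40 + D)*(2*D) = -3 + 2*D*(-40 + D))
3125 - j(1/(-28 + 12)) = 3125 - (-3 - 80/(-28 + 12) + 2*(1/(-28 + 12))²) = 3125 - (-3 - 80/(-16) + 2*(1/(-16))²) = 3125 - (-3 - 80*(-1/16) + 2*(-1/16)²) = 3125 - (-3 + 5 + 2*(1/256)) = 3125 - (-3 + 5 + 1/128) = 3125 - 1*257/128 = 3125 - 257/128 = 399743/128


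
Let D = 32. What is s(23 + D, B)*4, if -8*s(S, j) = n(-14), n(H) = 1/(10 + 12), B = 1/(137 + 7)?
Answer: -1/44 ≈ -0.022727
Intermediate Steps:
B = 1/144 ≈ 0.0069444
n(H) = 1/22
s(S, j) = -1/176 (s(S, j) = -⅛*1/22 = -1/176)
s(23 + D, B)*4 = -1/176*4 = -1/44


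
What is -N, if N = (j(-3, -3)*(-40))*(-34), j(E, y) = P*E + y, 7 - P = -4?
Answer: 48960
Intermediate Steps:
P = 11 (P = 7 - 1*(-4) = 7 + 4 = 11)
j(E, y) = y + 11*E (j(E, y) = 11*E + y = y + 11*E)
N = -48960 (N = ((-3 + 11*(-3))*(-40))*(-34) = ((-3 - 33)*(-40))*(-34) = -36*(-40)*(-34) = 1440*(-34) = -48960)
-N = -1*(-48960) = 48960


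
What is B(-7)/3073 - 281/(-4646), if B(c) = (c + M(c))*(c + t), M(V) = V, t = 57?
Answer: -341241/2039594 ≈ -0.16731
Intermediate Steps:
B(c) = 2*c*(57 + c) (B(c) = (c + c)*(c + 57) = (2*c)*(57 + c) = 2*c*(57 + c))
B(-7)/3073 - 281/(-4646) = (2*(-7)*(57 - 7))/3073 - 281/(-4646) = (2*(-7)*50)*(1/3073) - 281*(-1/4646) = -700*1/3073 + 281/4646 = -100/439 + 281/4646 = -341241/2039594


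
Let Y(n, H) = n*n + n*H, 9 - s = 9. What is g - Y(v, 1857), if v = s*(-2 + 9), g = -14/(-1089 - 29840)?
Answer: 14/30929 ≈ 0.00045265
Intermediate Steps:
s = 0 (s = 9 - 1*9 = 9 - 9 = 0)
g = 14/30929 (g = -14/(-30929) = -14*(-1/30929) = 14/30929 ≈ 0.00045265)
v = 0 (v = 0*(-2 + 9) = 0*7 = 0)
Y(n, H) = n² + H*n
g - Y(v, 1857) = 14/30929 - 0*(1857 + 0) = 14/30929 - 0*1857 = 14/30929 - 1*0 = 14/30929 + 0 = 14/30929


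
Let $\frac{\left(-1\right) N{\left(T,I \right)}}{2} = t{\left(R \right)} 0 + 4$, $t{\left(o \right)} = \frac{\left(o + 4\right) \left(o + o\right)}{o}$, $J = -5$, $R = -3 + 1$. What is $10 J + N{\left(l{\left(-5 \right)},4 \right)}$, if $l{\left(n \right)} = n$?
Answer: $-58$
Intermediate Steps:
$R = -2$
$t{\left(o \right)} = 8 + 2 o$ ($t{\left(o \right)} = \frac{\left(4 + o\right) 2 o}{o} = \frac{2 o \left(4 + o\right)}{o} = 8 + 2 o$)
$N{\left(T,I \right)} = -8$ ($N{\left(T,I \right)} = - 2 \left(\left(8 + 2 \left(-2\right)\right) 0 + 4\right) = - 2 \left(\left(8 - 4\right) 0 + 4\right) = - 2 \left(4 \cdot 0 + 4\right) = - 2 \left(0 + 4\right) = \left(-2\right) 4 = -8$)
$10 J + N{\left(l{\left(-5 \right)},4 \right)} = 10 \left(-5\right) - 8 = -50 - 8 = -58$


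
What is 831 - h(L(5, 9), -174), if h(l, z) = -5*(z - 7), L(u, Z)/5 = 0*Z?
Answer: -74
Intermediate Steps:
L(u, Z) = 0 (L(u, Z) = 5*(0*Z) = 5*0 = 0)
h(l, z) = 35 - 5*z (h(l, z) = -5*(-7 + z) = 35 - 5*z)
831 - h(L(5, 9), -174) = 831 - (35 - 5*(-174)) = 831 - (35 + 870) = 831 - 1*905 = 831 - 905 = -74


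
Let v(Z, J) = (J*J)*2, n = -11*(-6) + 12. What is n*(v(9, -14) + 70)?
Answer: 36036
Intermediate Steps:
n = 78 (n = 66 + 12 = 78)
v(Z, J) = 2*J² (v(Z, J) = J²*2 = 2*J²)
n*(v(9, -14) + 70) = 78*(2*(-14)² + 70) = 78*(2*196 + 70) = 78*(392 + 70) = 78*462 = 36036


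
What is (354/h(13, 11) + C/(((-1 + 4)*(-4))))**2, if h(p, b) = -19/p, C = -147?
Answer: 305445529/5776 ≈ 52882.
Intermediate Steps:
(354/h(13, 11) + C/(((-1 + 4)*(-4))))**2 = (354/((-19/13)) - 147*(-1/(4*(-1 + 4))))**2 = (354/((-19*1/13)) - 147/(3*(-4)))**2 = (354/(-19/13) - 147/(-12))**2 = (354*(-13/19) - 147*(-1/12))**2 = (-4602/19 + 49/4)**2 = (-17477/76)**2 = 305445529/5776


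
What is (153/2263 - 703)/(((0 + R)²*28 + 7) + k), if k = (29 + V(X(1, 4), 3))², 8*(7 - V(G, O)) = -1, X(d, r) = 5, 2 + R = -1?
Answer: -101807104/226519511 ≈ -0.44944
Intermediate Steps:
R = -3 (R = -2 - 1 = -3)
V(G, O) = 57/8 (V(G, O) = 7 - ⅛*(-1) = 7 + ⅛ = 57/8)
k = 83521/64 (k = (29 + 57/8)² = (289/8)² = 83521/64 ≈ 1305.0)
(153/2263 - 703)/(((0 + R)²*28 + 7) + k) = (153/2263 - 703)/(((0 - 3)²*28 + 7) + 83521/64) = (153*(1/2263) - 703)/(((-3)²*28 + 7) + 83521/64) = (153/2263 - 703)/((9*28 + 7) + 83521/64) = -1590736/(2263*((252 + 7) + 83521/64)) = -1590736/(2263*(259 + 83521/64)) = -1590736/(2263*100097/64) = -1590736/2263*64/100097 = -101807104/226519511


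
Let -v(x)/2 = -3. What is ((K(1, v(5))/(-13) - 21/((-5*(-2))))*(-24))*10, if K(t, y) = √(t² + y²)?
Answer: 504 + 240*√37/13 ≈ 616.30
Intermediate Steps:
v(x) = 6 (v(x) = -2*(-3) = 6)
((K(1, v(5))/(-13) - 21/((-5*(-2))))*(-24))*10 = ((√(1² + 6²)/(-13) - 21/((-5*(-2))))*(-24))*10 = ((√(1 + 36)*(-1/13) - 21/10)*(-24))*10 = ((√37*(-1/13) - 21*⅒)*(-24))*10 = ((-√37/13 - 21/10)*(-24))*10 = ((-21/10 - √37/13)*(-24))*10 = (252/5 + 24*√37/13)*10 = 504 + 240*√37/13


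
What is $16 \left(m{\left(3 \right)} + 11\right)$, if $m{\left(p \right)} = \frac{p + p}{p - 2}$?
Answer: $272$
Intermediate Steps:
$m{\left(p \right)} = \frac{2 p}{-2 + p}$
$16 \left(m{\left(3 \right)} + 11\right) = 16 \left(2 \cdot 3 \frac{1}{-2 + 3} + 11\right) = 16 \left(2 \cdot 3 \cdot 1^{-1} + 11\right) = 16 \left(2 \cdot 3 \cdot 1 + 11\right) = 16 \left(6 + 11\right) = 16 \cdot 17 = 272$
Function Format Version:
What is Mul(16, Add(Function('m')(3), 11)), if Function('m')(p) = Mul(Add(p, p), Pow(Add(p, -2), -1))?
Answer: 272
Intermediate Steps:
Function('m')(p) = Mul(2, p, Pow(Add(-2, p), -1)) (Function('m')(p) = Mul(Mul(2, p), Pow(Add(-2, p), -1)) = Mul(2, p, Pow(Add(-2, p), -1)))
Mul(16, Add(Function('m')(3), 11)) = Mul(16, Add(Mul(2, 3, Pow(Add(-2, 3), -1)), 11)) = Mul(16, Add(Mul(2, 3, Pow(1, -1)), 11)) = Mul(16, Add(Mul(2, 3, 1), 11)) = Mul(16, Add(6, 11)) = Mul(16, 17) = 272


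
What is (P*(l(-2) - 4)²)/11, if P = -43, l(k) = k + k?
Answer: -2752/11 ≈ -250.18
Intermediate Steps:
l(k) = 2*k
(P*(l(-2) - 4)²)/11 = -43*(2*(-2) - 4)²/11 = -43*(-4 - 4)²*(1/11) = -43*(-8)²*(1/11) = -43*64*(1/11) = -2752*1/11 = -2752/11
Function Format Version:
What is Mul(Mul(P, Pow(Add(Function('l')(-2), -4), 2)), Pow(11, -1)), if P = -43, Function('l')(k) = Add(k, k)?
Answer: Rational(-2752, 11) ≈ -250.18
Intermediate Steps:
Function('l')(k) = Mul(2, k)
Mul(Mul(P, Pow(Add(Function('l')(-2), -4), 2)), Pow(11, -1)) = Mul(Mul(-43, Pow(Add(Mul(2, -2), -4), 2)), Pow(11, -1)) = Mul(Mul(-43, Pow(Add(-4, -4), 2)), Rational(1, 11)) = Mul(Mul(-43, Pow(-8, 2)), Rational(1, 11)) = Mul(Mul(-43, 64), Rational(1, 11)) = Mul(-2752, Rational(1, 11)) = Rational(-2752, 11)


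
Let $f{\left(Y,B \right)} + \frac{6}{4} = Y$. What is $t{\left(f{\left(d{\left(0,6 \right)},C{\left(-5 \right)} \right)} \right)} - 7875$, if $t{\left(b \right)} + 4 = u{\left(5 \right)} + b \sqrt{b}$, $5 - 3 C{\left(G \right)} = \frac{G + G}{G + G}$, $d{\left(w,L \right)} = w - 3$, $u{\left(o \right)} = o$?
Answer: $-7874 - \frac{27 i \sqrt{2}}{4} \approx -7874.0 - 9.5459 i$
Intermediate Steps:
$d{\left(w,L \right)} = -3 + w$ ($d{\left(w,L \right)} = w - 3 = -3 + w$)
$C{\left(G \right)} = \frac{4}{3}$ ($C{\left(G \right)} = \frac{5}{3} - \frac{\left(G + G\right) \frac{1}{G + G}}{3} = \frac{5}{3} - \frac{2 G \frac{1}{2 G}}{3} = \frac{5}{3} - \frac{1}{3} = \frac{4}{3}$)
$f{\left(Y,B \right)} = - \frac{3}{2} + Y$
$t{\left(b \right)} = 1 + b^{\frac{3}{2}}$ ($t{\left(b \right)} = -4 + \left(5 + b \sqrt{b}\right) = -4 + \left(5 + b^{\frac{3}{2}}\right) = 1 + b^{\frac{3}{2}}$)
$t{\left(f{\left(d{\left(0,6 \right)},C{\left(-5 \right)} \right)} \right)} - 7875 = \left(1 + \left(- \frac{3}{2} + \left(-3 + 0\right)\right)^{\frac{3}{2}}\right) - 7875 = \left(1 + \left(- \frac{3}{2} - 3\right)^{\frac{3}{2}}\right) - 7875 = \left(1 + \left(- \frac{9}{2}\right)^{\frac{3}{2}}\right) - 7875 = \left(1 - \frac{27 i \sqrt{2}}{4}\right) - 7875 = -7874 - \frac{27 i \sqrt{2}}{4}$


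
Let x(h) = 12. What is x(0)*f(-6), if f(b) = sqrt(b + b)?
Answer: 24*I*sqrt(3) ≈ 41.569*I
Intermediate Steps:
f(b) = sqrt(2)*sqrt(b) (f(b) = sqrt(2*b) = sqrt(2)*sqrt(b))
x(0)*f(-6) = 12*(sqrt(2)*sqrt(-6)) = 12*(sqrt(2)*(I*sqrt(6))) = 12*(2*I*sqrt(3)) = 24*I*sqrt(3)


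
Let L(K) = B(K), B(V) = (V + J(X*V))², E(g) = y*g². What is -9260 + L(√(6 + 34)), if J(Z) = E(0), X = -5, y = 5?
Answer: -9220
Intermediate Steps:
E(g) = 5*g²
J(Z) = 0 (J(Z) = 5*0² = 5*0 = 0)
B(V) = V² (B(V) = (V + 0)² = V²)
L(K) = K²
-9260 + L(√(6 + 34)) = -9260 + (√(6 + 34))² = -9260 + (√40)² = -9260 + (2*√10)² = -9260 + 40 = -9220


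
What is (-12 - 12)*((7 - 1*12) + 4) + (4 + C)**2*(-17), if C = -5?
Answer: 7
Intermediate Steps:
(-12 - 12)*((7 - 1*12) + 4) + (4 + C)**2*(-17) = (-12 - 12)*((7 - 1*12) + 4) + (4 - 5)**2*(-17) = -24*((7 - 12) + 4) + (-1)**2*(-17) = -24*(-5 + 4) + 1*(-17) = -24*(-1) - 17 = 24 - 17 = 7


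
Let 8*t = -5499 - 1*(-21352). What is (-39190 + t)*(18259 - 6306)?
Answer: -3558013651/8 ≈ -4.4475e+8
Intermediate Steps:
t = 15853/8 (t = (-5499 - 1*(-21352))/8 = (-5499 + 21352)/8 = (⅛)*15853 = 15853/8 ≈ 1981.6)
(-39190 + t)*(18259 - 6306) = (-39190 + 15853/8)*(18259 - 6306) = -297667/8*11953 = -3558013651/8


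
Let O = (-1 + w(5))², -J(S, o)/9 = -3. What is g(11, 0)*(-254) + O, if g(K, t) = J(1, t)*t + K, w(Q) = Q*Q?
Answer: -2218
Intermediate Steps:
w(Q) = Q²
J(S, o) = 27 (J(S, o) = -9*(-3) = 27)
O = 576 (O = (-1 + 5²)² = (-1 + 25)² = 24² = 576)
g(K, t) = K + 27*t (g(K, t) = 27*t + K = K + 27*t)
g(11, 0)*(-254) + O = (11 + 27*0)*(-254) + 576 = (11 + 0)*(-254) + 576 = 11*(-254) + 576 = -2794 + 576 = -2218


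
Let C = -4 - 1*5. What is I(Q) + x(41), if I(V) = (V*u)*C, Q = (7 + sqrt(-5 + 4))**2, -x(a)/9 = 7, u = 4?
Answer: -1791 - 504*I ≈ -1791.0 - 504.0*I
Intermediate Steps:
C = -9 (C = -4 - 5 = -9)
x(a) = -63 (x(a) = -9*7 = -63)
Q = (7 + I)**2 (Q = (7 + sqrt(-1))**2 = (7 + I)**2 ≈ 48.0 + 14.0*I)
I(V) = -36*V (I(V) = (V*4)*(-9) = (4*V)*(-9) = -36*V)
I(Q) + x(41) = -36*(7 + I)**2 - 63 = -63 - 36*(7 + I)**2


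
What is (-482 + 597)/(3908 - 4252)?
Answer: -115/344 ≈ -0.33430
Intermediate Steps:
(-482 + 597)/(3908 - 4252) = 115/(-344) = 115*(-1/344) = -115/344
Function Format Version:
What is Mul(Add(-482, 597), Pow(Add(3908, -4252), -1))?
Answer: Rational(-115, 344) ≈ -0.33430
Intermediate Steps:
Mul(Add(-482, 597), Pow(Add(3908, -4252), -1)) = Mul(115, Pow(-344, -1)) = Mul(115, Rational(-1, 344)) = Rational(-115, 344)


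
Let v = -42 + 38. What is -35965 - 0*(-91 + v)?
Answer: -35965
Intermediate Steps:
v = -4
-35965 - 0*(-91 + v) = -35965 - 0*(-91 - 4) = -35965 - 0*(-95) = -35965 - 1*0 = -35965 + 0 = -35965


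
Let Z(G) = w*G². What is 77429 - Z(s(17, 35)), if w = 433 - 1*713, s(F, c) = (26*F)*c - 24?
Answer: 66802173909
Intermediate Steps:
s(F, c) = -24 + 26*F*c (s(F, c) = 26*F*c - 24 = -24 + 26*F*c)
w = -280 (w = 433 - 713 = -280)
Z(G) = -280*G²
77429 - Z(s(17, 35)) = 77429 - (-280)*(-24 + 26*17*35)² = 77429 - (-280)*(-24 + 15470)² = 77429 - (-280)*15446² = 77429 - (-280)*238578916 = 77429 - 1*(-66802096480) = 77429 + 66802096480 = 66802173909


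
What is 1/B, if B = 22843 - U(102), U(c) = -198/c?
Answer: 17/388364 ≈ 4.3773e-5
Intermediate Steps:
B = 388364/17 (B = 22843 - (-198)/102 = 22843 - 1*(-33/17) = 22843 + 33/17 = 388364/17 ≈ 22845.)
1/B = 1/(388364/17) = 17/388364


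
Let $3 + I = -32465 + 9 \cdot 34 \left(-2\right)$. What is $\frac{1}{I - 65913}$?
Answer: $- \frac{1}{98993} \approx -1.0102 \cdot 10^{-5}$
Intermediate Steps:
$I = -33080$ ($I = -3 - \left(32465 - 9 \cdot 34 \left(-2\right)\right) = -3 + \left(-32465 + 306 \left(-2\right)\right) = -3 - 33077 = -33080$)
$\frac{1}{I - 65913} = \frac{1}{-33080 - 65913} = \frac{1}{-98993} = - \frac{1}{98993}$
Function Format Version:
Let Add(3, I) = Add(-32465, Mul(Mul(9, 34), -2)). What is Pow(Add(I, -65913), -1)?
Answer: Rational(-1, 98993) ≈ -1.0102e-5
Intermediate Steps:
I = -33080 (I = Add(-3, Add(-32465, Mul(Mul(9, 34), -2))) = Add(-3, Add(-32465, Mul(306, -2))) = Add(-3, Add(-32465, -612)) = Add(-3, -33077) = -33080)
Pow(Add(I, -65913), -1) = Pow(Add(-33080, -65913), -1) = Pow(-98993, -1) = Rational(-1, 98993)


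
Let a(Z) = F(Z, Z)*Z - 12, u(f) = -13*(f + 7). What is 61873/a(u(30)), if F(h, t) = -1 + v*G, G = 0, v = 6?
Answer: 8839/67 ≈ 131.93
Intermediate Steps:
u(f) = -91 - 13*f (u(f) = -13*(7 + f) = -91 - 13*f)
F(h, t) = -1 (F(h, t) = -1 + 6*0 = -1 + 0 = -1)
a(Z) = -12 - Z (a(Z) = -Z - 12 = -12 - Z)
61873/a(u(30)) = 61873/(-12 - (-91 - 13*30)) = 61873/(-12 - (-91 - 390)) = 61873/(-12 - 1*(-481)) = 61873/(-12 + 481) = 61873/469 = 61873*(1/469) = 8839/67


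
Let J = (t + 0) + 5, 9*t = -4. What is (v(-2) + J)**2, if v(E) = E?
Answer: 529/81 ≈ 6.5309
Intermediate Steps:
t = -4/9 (t = (1/9)*(-4) = -4/9 ≈ -0.44444)
J = 41/9 (J = (-4/9 + 0) + 5 = -4/9 + 5 = 41/9 ≈ 4.5556)
(v(-2) + J)**2 = (-2 + 41/9)**2 = (23/9)**2 = 529/81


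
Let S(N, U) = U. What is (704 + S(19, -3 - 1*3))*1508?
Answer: 1052584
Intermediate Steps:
(704 + S(19, -3 - 1*3))*1508 = (704 + (-3 - 1*3))*1508 = (704 + (-3 - 3))*1508 = (704 - 6)*1508 = 698*1508 = 1052584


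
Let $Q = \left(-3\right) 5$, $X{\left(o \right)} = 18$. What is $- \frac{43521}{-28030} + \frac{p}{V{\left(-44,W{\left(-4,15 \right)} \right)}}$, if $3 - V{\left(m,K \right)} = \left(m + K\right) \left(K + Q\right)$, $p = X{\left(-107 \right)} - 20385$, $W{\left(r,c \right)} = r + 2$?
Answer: $\frac{604789869}{21835370} \approx 27.698$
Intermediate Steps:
$W{\left(r,c \right)} = 2 + r$
$p = -20367$ ($p = 18 - 20385 = -20367$)
$Q = -15$
$V{\left(m,K \right)} = 3 - \left(-15 + K\right) \left(K + m\right)$ ($V{\left(m,K \right)} = 3 - \left(m + K\right) \left(K - 15\right) = 3 - \left(K + m\right) \left(-15 + K\right) = 3 - \left(-15 + K\right) \left(K + m\right)$)
$- \frac{43521}{-28030} + \frac{p}{V{\left(-44,W{\left(-4,15 \right)} \right)}} = - \frac{43521}{-28030} - \frac{20367}{3 - \left(2 - 4\right)^{2} + 15 \left(2 - 4\right) + 15 \left(-44\right) - \left(2 - 4\right) \left(-44\right)} = \left(-43521\right) \left(- \frac{1}{28030}\right) - \frac{20367}{3 - \left(-2\right)^{2} + 15 \left(-2\right) - 660 - \left(-2\right) \left(-44\right)} = \frac{43521}{28030} - \frac{20367}{3 - 4 - 30 - 660 - 88} = \frac{43521}{28030} - \frac{20367}{-779} = \frac{43521}{28030} - - \frac{20367}{779} = \frac{43521}{28030} + \frac{20367}{779} = \frac{604789869}{21835370}$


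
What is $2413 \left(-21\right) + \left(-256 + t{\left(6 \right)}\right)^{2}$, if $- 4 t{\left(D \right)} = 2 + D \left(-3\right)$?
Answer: $12831$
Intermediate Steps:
$t{\left(D \right)} = - \frac{1}{2} + \frac{3 D}{4}$ ($t{\left(D \right)} = - \frac{2 + D \left(-3\right)}{4} = - \frac{2 - 3 D}{4} = - \frac{1}{2} + \frac{3 D}{4}$)
$2413 \left(-21\right) + \left(-256 + t{\left(6 \right)}\right)^{2} = 2413 \left(-21\right) + \left(-256 + \left(- \frac{1}{2} + \frac{3}{4} \cdot 6\right)\right)^{2} = -50673 + \left(-256 + \left(- \frac{1}{2} + \frac{9}{2}\right)\right)^{2} = -50673 + \left(-256 + 4\right)^{2} = -50673 + \left(-252\right)^{2} = -50673 + 63504 = 12831$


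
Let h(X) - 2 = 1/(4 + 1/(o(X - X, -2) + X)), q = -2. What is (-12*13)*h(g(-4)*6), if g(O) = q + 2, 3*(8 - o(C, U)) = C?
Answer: -3848/11 ≈ -349.82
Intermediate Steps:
o(C, U) = 8 - C/3
g(O) = 0 (g(O) = -2 + 2 = 0)
h(X) = 2 + 1/(4 + 1/(8 + X)) (h(X) = 2 + 1/(4 + 1/((8 - (X - X)/3) + X)) = 2 + 1/(4 + 1/((8 - 1/3*0) + X)) = 2 + 1/(4 + 1/((8 + 0) + X)) = 2 + 1/(4 + 1/(8 + X)))
(-12*13)*h(g(-4)*6) = (-12*13)*((74 + 9*(0*6))/(33 + 4*(0*6))) = -156*(74 + 9*0)/(33 + 4*0) = -156*(74 + 0)/(33 + 0) = -156*74/33 = -3848/11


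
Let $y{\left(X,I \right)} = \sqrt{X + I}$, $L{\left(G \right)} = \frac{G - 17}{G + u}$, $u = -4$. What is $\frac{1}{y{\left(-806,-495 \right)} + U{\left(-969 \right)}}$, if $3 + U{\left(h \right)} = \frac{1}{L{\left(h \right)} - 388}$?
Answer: $- \frac{425708967806}{185735132907213} - \frac{141780865444 i \sqrt{1301}}{185735132907213} \approx -0.002292 - 0.027534 i$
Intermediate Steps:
$L{\left(G \right)} = \frac{-17 + G}{-4 + G}$ ($L{\left(G \right)} = \frac{G - 17}{G - 4} = \frac{-17 + G}{-4 + G}$)
$U{\left(h \right)} = -3 + \frac{1}{-388 + \frac{-17 + h}{-4 + h}}$ ($U{\left(h \right)} = -3 + \frac{1}{\frac{-17 + h}{-4 + h} - 388} = -3 + \frac{1}{-388 + \frac{-17 + h}{-4 + h}}$)
$y{\left(X,I \right)} = \sqrt{I + X}$
$\frac{1}{y{\left(-806,-495 \right)} + U{\left(-969 \right)}} = \frac{1}{\sqrt{-495 - 806} + \frac{-4609 + 1162 \left(-969\right)}{1535 - -375003}} = \frac{1}{\sqrt{-1301} + \frac{-4609 - 1125978}{1535 + 375003}} = \frac{1}{i \sqrt{1301} + \frac{1}{376538} \left(-1130587\right)} = \frac{1}{i \sqrt{1301} - \frac{1130587}{376538}} = \frac{1}{- \frac{1130587}{376538} + i \sqrt{1301}}$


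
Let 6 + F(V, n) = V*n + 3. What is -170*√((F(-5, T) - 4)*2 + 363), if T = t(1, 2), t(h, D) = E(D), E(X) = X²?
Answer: -170*√309 ≈ -2988.3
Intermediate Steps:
t(h, D) = D²
T = 4 (T = 2² = 4)
F(V, n) = -3 + V*n (F(V, n) = -6 + (V*n + 3) = -6 + (3 + V*n) = -3 + V*n)
-170*√((F(-5, T) - 4)*2 + 363) = -170*√(((-3 - 5*4) - 4)*2 + 363) = -170*√(((-3 - 20) - 4)*2 + 363) = -170*√((-23 - 4)*2 + 363) = -170*√(-27*2 + 363) = -170*√(-54 + 363) = -170*√309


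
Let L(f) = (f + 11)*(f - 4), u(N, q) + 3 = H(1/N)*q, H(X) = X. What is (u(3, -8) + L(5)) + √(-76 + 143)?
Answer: 31/3 + √67 ≈ 18.519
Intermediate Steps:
u(N, q) = -3 + q/N
L(f) = (-4 + f)*(11 + f) (L(f) = (11 + f)*(-4 + f) = (-4 + f)*(11 + f))
(u(3, -8) + L(5)) + √(-76 + 143) = ((-3 - 8/3) + (-44 + 5² + 7*5)) + √(-76 + 143) = ((-3 - 8*⅓) + (-44 + 25 + 35)) + √67 = ((-3 - 8/3) + 16) + √67 = (-17/3 + 16) + √67 = 31/3 + √67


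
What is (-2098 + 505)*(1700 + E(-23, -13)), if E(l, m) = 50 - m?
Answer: -2808459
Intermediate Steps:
(-2098 + 505)*(1700 + E(-23, -13)) = (-2098 + 505)*(1700 + (50 - 1*(-13))) = -1593*(1700 + (50 + 13)) = -1593*(1700 + 63) = -1593*1763 = -2808459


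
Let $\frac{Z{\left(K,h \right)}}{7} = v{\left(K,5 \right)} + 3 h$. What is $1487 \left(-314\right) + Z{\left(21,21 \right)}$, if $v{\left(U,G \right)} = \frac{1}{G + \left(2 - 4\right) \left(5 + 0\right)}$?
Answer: $- \frac{2332392}{5} \approx -4.6648 \cdot 10^{5}$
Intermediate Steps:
$v{\left(U,G \right)} = \frac{1}{-10 + G}$ ($v{\left(U,G \right)} = \frac{1}{G - 10} = \frac{1}{-10 + G}$)
$Z{\left(K,h \right)} = - \frac{7}{5} + 21 h$ ($Z{\left(K,h \right)} = 7 \left(\frac{1}{-10 + 5} + 3 h\right) = 7 \left(\frac{1}{-5} + 3 h\right) = 7 \left(- \frac{1}{5} + 3 h\right) = - \frac{7}{5} + 21 h$)
$1487 \left(-314\right) + Z{\left(21,21 \right)} = 1487 \left(-314\right) + \left(- \frac{7}{5} + 21 \cdot 21\right) = -466918 + \left(- \frac{7}{5} + 441\right) = -466918 + \frac{2198}{5} = - \frac{2332392}{5}$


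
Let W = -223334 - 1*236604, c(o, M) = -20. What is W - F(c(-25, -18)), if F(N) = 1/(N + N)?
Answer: -18397519/40 ≈ -4.5994e+5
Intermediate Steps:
W = -459938 (W = -223334 - 236604 = -459938)
F(N) = 1/(2*N)
W - F(c(-25, -18)) = -459938 - 1/(2*(-20)) = -459938 - (-1)/(2*20) = -459938 - 1*(-1/40) = -459938 + 1/40 = -18397519/40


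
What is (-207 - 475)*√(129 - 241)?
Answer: -2728*I*√7 ≈ -7217.6*I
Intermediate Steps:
(-207 - 475)*√(129 - 241) = -2728*I*√7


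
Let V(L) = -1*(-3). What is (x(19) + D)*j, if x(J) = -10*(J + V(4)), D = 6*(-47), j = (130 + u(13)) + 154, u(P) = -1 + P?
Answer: -148592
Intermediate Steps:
j = 296 (j = (130 + (-1 + 13)) + 154 = (130 + 12) + 154 = 142 + 154 = 296)
D = -282
V(L) = 3
x(J) = -30 - 10*J (x(J) = -10*(J + 3) = -10*(3 + J) = -30 - 10*J)
(x(19) + D)*j = ((-30 - 10*19) - 282)*296 = ((-30 - 190) - 282)*296 = (-220 - 282)*296 = -502*296 = -148592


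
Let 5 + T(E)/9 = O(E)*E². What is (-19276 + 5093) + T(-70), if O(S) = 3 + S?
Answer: -2968928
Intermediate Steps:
T(E) = -45 + 9*E²*(3 + E) (T(E) = -45 + 9*((3 + E)*E²) = -45 + 9*(E²*(3 + E)) = -45 + 9*E²*(3 + E))
(-19276 + 5093) + T(-70) = (-19276 + 5093) + (-45 + 9*(-70)²*(3 - 70)) = -14183 + (-45 + 9*4900*(-67)) = -14183 + (-45 - 2954700) = -14183 - 2954745 = -2968928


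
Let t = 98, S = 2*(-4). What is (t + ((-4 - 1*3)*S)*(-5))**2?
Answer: 33124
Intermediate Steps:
S = -8
(t + ((-4 - 1*3)*S)*(-5))**2 = (98 + ((-4 - 1*3)*(-8))*(-5))**2 = (98 + ((-4 - 3)*(-8))*(-5))**2 = (98 - 7*(-8)*(-5))**2 = (98 + 56*(-5))**2 = (98 - 280)**2 = (-182)**2 = 33124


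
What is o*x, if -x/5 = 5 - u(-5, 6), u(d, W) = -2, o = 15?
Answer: -525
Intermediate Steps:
x = -35 (x = -5*(5 - 1*(-2)) = -5*(5 + 2) = -5*7 = -35)
o*x = 15*(-35) = -525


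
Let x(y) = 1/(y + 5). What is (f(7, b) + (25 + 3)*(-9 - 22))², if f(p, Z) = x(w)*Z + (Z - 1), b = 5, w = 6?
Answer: 90231001/121 ≈ 7.4571e+5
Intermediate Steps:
x(y) = 1/(5 + y)
f(p, Z) = -1 + 12*Z/11 (f(p, Z) = Z/(5 + 6) + (Z - 1) = Z/11 + (-1 + Z) = -1 + 12*Z/11)
(f(7, b) + (25 + 3)*(-9 - 22))² = ((-1 + (12/11)*5) + (25 + 3)*(-9 - 22))² = ((-1 + 60/11) + 28*(-31))² = (49/11 - 868)² = (-9499/11)² = 90231001/121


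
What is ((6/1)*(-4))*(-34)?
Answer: 816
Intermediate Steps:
((6/1)*(-4))*(-34) = ((6*1)*(-4))*(-34) = (6*(-4))*(-34) = -24*(-34) = 816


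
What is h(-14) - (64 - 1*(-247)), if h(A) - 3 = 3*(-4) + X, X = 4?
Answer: -316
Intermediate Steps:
h(A) = -5 (h(A) = 3 + (3*(-4) + 4) = 3 + (-12 + 4) = 3 - 8 = -5)
h(-14) - (64 - 1*(-247)) = -5 - (64 - 1*(-247)) = -5 - (64 + 247) = -5 - 1*311 = -5 - 311 = -316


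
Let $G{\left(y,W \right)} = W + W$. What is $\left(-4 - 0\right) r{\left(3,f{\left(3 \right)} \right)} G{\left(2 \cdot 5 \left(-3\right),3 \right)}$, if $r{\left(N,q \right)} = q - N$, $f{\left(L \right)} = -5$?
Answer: $192$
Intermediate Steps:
$G{\left(y,W \right)} = 2 W$
$\left(-4 - 0\right) r{\left(3,f{\left(3 \right)} \right)} G{\left(2 \cdot 5 \left(-3\right),3 \right)} = \left(-4 - 0\right) \left(-5 - 3\right) 2 \cdot 3 = \left(-4 + 0\right) \left(-5 - 3\right) 6 = \left(-4\right) \left(-8\right) 6 = 32 \cdot 6 = 192$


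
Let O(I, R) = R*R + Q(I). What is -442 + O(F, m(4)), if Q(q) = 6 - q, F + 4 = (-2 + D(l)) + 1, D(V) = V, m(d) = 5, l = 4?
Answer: -410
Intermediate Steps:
F = -1 (F = -4 + ((-2 + 4) + 1) = -4 + (2 + 1) = -4 + 3 = -1)
O(I, R) = 6 + R² - I (O(I, R) = R*R + (6 - I) = R² + (6 - I) = 6 + R² - I)
-442 + O(F, m(4)) = -442 + (6 + 5² - 1*(-1)) = -442 + (6 + 25 + 1) = -442 + 32 = -410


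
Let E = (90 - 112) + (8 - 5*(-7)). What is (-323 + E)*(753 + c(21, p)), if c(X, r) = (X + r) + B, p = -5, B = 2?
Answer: -232842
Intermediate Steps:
c(X, r) = 2 + X + r (c(X, r) = (X + r) + 2 = 2 + X + r)
E = 21 (E = -22 + (8 + 35) = -22 + 43 = 21)
(-323 + E)*(753 + c(21, p)) = (-323 + 21)*(753 + (2 + 21 - 5)) = -302*(753 + 18) = -302*771 = -232842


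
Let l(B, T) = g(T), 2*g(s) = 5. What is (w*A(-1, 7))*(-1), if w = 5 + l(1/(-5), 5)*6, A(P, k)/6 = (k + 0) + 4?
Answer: -1320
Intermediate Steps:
A(P, k) = 24 + 6*k (A(P, k) = 6*((k + 0) + 4) = 6*(k + 4) = 6*(4 + k) = 24 + 6*k)
g(s) = 5/2 (g(s) = (½)*5 = 5/2)
l(B, T) = 5/2
w = 20 (w = 5 + (5/2)*6 = 5 + 15 = 20)
(w*A(-1, 7))*(-1) = (20*(24 + 6*7))*(-1) = (20*(24 + 42))*(-1) = (20*66)*(-1) = 1320*(-1) = -1320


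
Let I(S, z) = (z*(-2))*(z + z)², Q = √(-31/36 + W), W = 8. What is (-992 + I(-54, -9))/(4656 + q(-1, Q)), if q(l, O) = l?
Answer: 968/931 ≈ 1.0397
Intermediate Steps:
Q = √257/6 (Q = √(-31/36 + 8) = √(257/36) = √257/6 ≈ 2.6719)
I(S, z) = -8*z³ (I(S, z) = (-2*z)*(2*z)² = (-2*z)*(4*z²) = -8*z³)
(-992 + I(-54, -9))/(4656 + q(-1, Q)) = (-992 - 8*(-9)³)/(4656 - 1) = (-992 - 8*(-729))/4655 = (-992 + 5832)*(1/4655) = 4840*(1/4655) = 968/931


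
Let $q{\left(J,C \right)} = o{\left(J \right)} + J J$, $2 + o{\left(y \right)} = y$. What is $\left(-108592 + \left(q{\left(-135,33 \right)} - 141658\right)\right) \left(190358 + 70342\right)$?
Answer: $-60524633400$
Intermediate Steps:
$o{\left(y \right)} = -2 + y$
$q{\left(J,C \right)} = -2 + J + J^{2}$ ($q{\left(J,C \right)} = \left(-2 + J\right) + J J = \left(-2 + J\right) + J^{2} = -2 + J + J^{2}$)
$\left(-108592 + \left(q{\left(-135,33 \right)} - 141658\right)\right) \left(190358 + 70342\right) = \left(-108592 - 123570\right) \left(190358 + 70342\right) = \left(-108592 - 123570\right) 260700 = \left(-232162\right) 260700 = -60524633400$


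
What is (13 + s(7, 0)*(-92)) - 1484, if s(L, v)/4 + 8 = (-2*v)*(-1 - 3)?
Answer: 1473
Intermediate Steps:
s(L, v) = -32 + 32*v (s(L, v) = -32 + 4*((-2*v)*(-1 - 3)) = -32 + 4*(-2*v*(-4)) = -32 + 4*(8*v) = -32 + 32*v)
(13 + s(7, 0)*(-92)) - 1484 = (13 + (-32 + 32*0)*(-92)) - 1484 = (13 + (-32 + 0)*(-92)) - 1484 = (13 - 32*(-92)) - 1484 = (13 + 2944) - 1484 = 2957 - 1484 = 1473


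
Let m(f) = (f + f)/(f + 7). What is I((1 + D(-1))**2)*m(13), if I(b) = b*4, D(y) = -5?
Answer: 416/5 ≈ 83.200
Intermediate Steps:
m(f) = 2*f/(7 + f) (m(f) = (2*f)/(7 + f) = 2*f/(7 + f))
I(b) = 4*b
I((1 + D(-1))**2)*m(13) = (4*(1 - 5)**2)*(2*13/(7 + 13)) = (4*(-4)**2)*(2*13/20) = (4*16)*(2*13*(1/20)) = 64*(13/10) = 416/5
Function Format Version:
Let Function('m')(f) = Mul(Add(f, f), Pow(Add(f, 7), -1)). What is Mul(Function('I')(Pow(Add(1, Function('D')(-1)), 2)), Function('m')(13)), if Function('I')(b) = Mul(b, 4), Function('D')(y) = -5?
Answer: Rational(416, 5) ≈ 83.200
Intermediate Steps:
Function('m')(f) = Mul(2, f, Pow(Add(7, f), -1)) (Function('m')(f) = Mul(Mul(2, f), Pow(Add(7, f), -1)) = Mul(2, f, Pow(Add(7, f), -1)))
Function('I')(b) = Mul(4, b)
Mul(Function('I')(Pow(Add(1, Function('D')(-1)), 2)), Function('m')(13)) = Mul(Mul(4, Pow(Add(1, -5), 2)), Mul(2, 13, Pow(Add(7, 13), -1))) = Mul(Mul(4, Pow(-4, 2)), Mul(2, 13, Pow(20, -1))) = Mul(Mul(4, 16), Mul(2, 13, Rational(1, 20))) = Mul(64, Rational(13, 10)) = Rational(416, 5)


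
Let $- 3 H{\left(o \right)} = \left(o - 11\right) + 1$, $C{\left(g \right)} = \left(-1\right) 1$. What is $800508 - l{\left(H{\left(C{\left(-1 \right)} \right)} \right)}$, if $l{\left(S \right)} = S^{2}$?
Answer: $\frac{7204451}{9} \approx 8.0049 \cdot 10^{5}$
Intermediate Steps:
$C{\left(g \right)} = -1$
$H{\left(o \right)} = \frac{10}{3} - \frac{o}{3}$ ($H{\left(o \right)} = - \frac{\left(o - 11\right) + 1}{3} = - \frac{\left(-11 + o\right) + 1}{3} = - \frac{-10 + o}{3} = \frac{10}{3} - \frac{o}{3}$)
$800508 - l{\left(H{\left(C{\left(-1 \right)} \right)} \right)} = 800508 - \left(\frac{10}{3} - - \frac{1}{3}\right)^{2} = 800508 - \left(\frac{10}{3} + \frac{1}{3}\right)^{2} = 800508 - \left(\frac{11}{3}\right)^{2} = 800508 - \frac{121}{9} = \frac{7204451}{9}$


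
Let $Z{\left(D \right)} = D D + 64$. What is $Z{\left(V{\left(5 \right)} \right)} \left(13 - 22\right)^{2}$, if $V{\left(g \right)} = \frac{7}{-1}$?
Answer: $9153$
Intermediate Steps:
$V{\left(g \right)} = -7$ ($V{\left(g \right)} = 7 \left(-1\right) = -7$)
$Z{\left(D \right)} = 64 + D^{2}$ ($Z{\left(D \right)} = D^{2} + 64 = 64 + D^{2}$)
$Z{\left(V{\left(5 \right)} \right)} \left(13 - 22\right)^{2} = \left(64 + \left(-7\right)^{2}\right) \left(13 - 22\right)^{2} = \left(64 + 49\right) \left(-9\right)^{2} = 113 \cdot 81 = 9153$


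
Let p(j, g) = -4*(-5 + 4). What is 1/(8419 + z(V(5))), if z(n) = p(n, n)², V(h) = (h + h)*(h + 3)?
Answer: 1/8435 ≈ 0.00011855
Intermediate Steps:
p(j, g) = 4 (p(j, g) = -4*(-1) = 4)
V(h) = 2*h*(3 + h) (V(h) = (2*h)*(3 + h) = 2*h*(3 + h))
z(n) = 16 (z(n) = 4² = 16)
1/(8419 + z(V(5))) = 1/(8419 + 16) = 1/8435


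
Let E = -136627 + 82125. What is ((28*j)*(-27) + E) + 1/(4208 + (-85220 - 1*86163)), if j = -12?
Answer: -7594760251/167175 ≈ -45430.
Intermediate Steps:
E = -54502
((28*j)*(-27) + E) + 1/(4208 + (-85220 - 1*86163)) = ((28*(-12))*(-27) - 54502) + 1/(4208 + (-85220 - 1*86163)) = (-336*(-27) - 54502) + 1/(4208 + (-85220 - 86163)) = (9072 - 54502) + 1/(4208 - 171383) = -45430 + 1/(-167175) = -45430 - 1/167175 = -7594760251/167175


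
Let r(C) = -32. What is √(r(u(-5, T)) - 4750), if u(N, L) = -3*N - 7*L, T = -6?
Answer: I*√4782 ≈ 69.152*I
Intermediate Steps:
u(N, L) = -7*L - 3*N
√(r(u(-5, T)) - 4750) = √(-32 - 4750) = √(-4782) = I*√4782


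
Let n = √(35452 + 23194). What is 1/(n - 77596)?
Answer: -38798/3010540285 - √58646/6021080570 ≈ -1.2928e-5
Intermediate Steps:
n = √58646 ≈ 242.17
1/(n - 77596) = 1/(√58646 - 77596) = 1/(-77596 + √58646)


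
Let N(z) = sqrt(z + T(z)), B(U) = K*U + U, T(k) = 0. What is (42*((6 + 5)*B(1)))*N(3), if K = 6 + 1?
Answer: 3696*sqrt(3) ≈ 6401.7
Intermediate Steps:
K = 7
B(U) = 8*U (B(U) = 7*U + U = 8*U)
N(z) = sqrt(z) (N(z) = sqrt(z + 0) = sqrt(z))
(42*((6 + 5)*B(1)))*N(3) = (42*((6 + 5)*(8*1)))*sqrt(3) = (42*(11*8))*sqrt(3) = (42*88)*sqrt(3) = 3696*sqrt(3)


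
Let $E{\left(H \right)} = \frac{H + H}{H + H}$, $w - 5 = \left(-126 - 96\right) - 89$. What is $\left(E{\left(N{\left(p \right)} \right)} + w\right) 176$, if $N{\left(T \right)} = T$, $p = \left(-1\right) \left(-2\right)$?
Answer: $-53680$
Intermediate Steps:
$p = 2$
$w = -306$ ($w = 5 - 311 = -306$)
$E{\left(H \right)} = 1$ ($E{\left(H \right)} = \frac{2 H}{2 H} = 2 H \frac{1}{2 H} = 1$)
$\left(E{\left(N{\left(p \right)} \right)} + w\right) 176 = \left(1 - 306\right) 176 = \left(-305\right) 176 = -53680$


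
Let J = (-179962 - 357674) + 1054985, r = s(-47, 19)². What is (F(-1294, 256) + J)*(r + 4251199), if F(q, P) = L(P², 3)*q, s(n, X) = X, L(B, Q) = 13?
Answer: 2128020572120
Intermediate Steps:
F(q, P) = 13*q
r = 361 (r = 19² = 361)
J = 517349 (J = -537636 + 1054985 = 517349)
(F(-1294, 256) + J)*(r + 4251199) = (13*(-1294) + 517349)*(361 + 4251199) = (-16822 + 517349)*4251560 = 500527*4251560 = 2128020572120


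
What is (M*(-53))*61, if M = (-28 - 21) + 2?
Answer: 151951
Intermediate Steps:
M = -47 (M = -49 + 2 = -47)
(M*(-53))*61 = -47*(-53)*61 = 2491*61 = 151951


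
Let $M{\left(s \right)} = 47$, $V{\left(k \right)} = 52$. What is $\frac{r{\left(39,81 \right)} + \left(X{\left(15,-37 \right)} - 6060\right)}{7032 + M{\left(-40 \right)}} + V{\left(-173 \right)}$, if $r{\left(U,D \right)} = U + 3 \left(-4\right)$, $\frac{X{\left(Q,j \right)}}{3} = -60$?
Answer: $\frac{361895}{7079} \approx 51.122$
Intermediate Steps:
$X{\left(Q,j \right)} = -180$ ($X{\left(Q,j \right)} = 3 \left(-60\right) = -180$)
$r{\left(U,D \right)} = -12 + U$ ($r{\left(U,D \right)} = U - 12 = -12 + U$)
$\frac{r{\left(39,81 \right)} + \left(X{\left(15,-37 \right)} - 6060\right)}{7032 + M{\left(-40 \right)}} + V{\left(-173 \right)} = \frac{\left(-12 + 39\right) - 6240}{7032 + 47} + 52 = \frac{27 - 6240}{7079} + 52 = \left(27 - 6240\right) \frac{1}{7079} + 52 = \left(-6213\right) \frac{1}{7079} + 52 = - \frac{6213}{7079} + 52 = \frac{361895}{7079}$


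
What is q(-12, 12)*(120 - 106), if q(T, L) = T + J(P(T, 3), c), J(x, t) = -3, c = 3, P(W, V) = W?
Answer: -210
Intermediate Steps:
q(T, L) = -3 + T (q(T, L) = T - 3 = -3 + T)
q(-12, 12)*(120 - 106) = (-3 - 12)*(120 - 106) = -15*14 = -210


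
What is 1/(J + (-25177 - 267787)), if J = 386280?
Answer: 1/93316 ≈ 1.0716e-5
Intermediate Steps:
1/(J + (-25177 - 267787)) = 1/(386280 + (-25177 - 267787)) = 1/(386280 - 292964) = 1/93316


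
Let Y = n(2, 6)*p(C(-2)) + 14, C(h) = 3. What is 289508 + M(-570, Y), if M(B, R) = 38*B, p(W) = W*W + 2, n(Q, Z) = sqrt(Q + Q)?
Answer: 267848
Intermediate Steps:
n(Q, Z) = sqrt(2)*sqrt(Q) (n(Q, Z) = sqrt(2*Q) = sqrt(2)*sqrt(Q))
p(W) = 2 + W**2 (p(W) = W**2 + 2 = 2 + W**2)
Y = 36 (Y = (sqrt(2)*sqrt(2))*(2 + 3**2) + 14 = 2*(2 + 9) + 14 = 2*11 + 14 = 22 + 14 = 36)
289508 + M(-570, Y) = 289508 + 38*(-570) = 289508 - 21660 = 267848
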